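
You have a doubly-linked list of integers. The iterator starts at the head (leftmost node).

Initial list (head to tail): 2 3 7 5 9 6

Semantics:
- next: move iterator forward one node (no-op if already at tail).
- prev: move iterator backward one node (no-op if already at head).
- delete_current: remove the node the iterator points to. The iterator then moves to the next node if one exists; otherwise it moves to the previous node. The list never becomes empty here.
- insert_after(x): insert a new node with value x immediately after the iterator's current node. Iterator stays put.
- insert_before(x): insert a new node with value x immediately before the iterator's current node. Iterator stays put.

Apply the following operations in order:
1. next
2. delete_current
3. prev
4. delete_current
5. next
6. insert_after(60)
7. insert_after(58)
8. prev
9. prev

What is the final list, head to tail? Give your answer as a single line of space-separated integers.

Answer: 7 5 58 60 9 6

Derivation:
After 1 (next): list=[2, 3, 7, 5, 9, 6] cursor@3
After 2 (delete_current): list=[2, 7, 5, 9, 6] cursor@7
After 3 (prev): list=[2, 7, 5, 9, 6] cursor@2
After 4 (delete_current): list=[7, 5, 9, 6] cursor@7
After 5 (next): list=[7, 5, 9, 6] cursor@5
After 6 (insert_after(60)): list=[7, 5, 60, 9, 6] cursor@5
After 7 (insert_after(58)): list=[7, 5, 58, 60, 9, 6] cursor@5
After 8 (prev): list=[7, 5, 58, 60, 9, 6] cursor@7
After 9 (prev): list=[7, 5, 58, 60, 9, 6] cursor@7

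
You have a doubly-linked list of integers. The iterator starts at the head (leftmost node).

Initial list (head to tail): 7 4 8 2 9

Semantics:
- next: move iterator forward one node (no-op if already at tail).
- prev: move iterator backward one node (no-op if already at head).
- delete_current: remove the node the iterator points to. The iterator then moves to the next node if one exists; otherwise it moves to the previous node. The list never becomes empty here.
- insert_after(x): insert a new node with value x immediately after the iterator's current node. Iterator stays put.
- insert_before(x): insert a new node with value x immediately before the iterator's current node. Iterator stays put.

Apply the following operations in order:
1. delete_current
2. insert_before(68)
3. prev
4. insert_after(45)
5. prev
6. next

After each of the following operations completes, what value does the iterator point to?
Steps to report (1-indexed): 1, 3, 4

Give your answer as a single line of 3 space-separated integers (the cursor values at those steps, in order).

After 1 (delete_current): list=[4, 8, 2, 9] cursor@4
After 2 (insert_before(68)): list=[68, 4, 8, 2, 9] cursor@4
After 3 (prev): list=[68, 4, 8, 2, 9] cursor@68
After 4 (insert_after(45)): list=[68, 45, 4, 8, 2, 9] cursor@68
After 5 (prev): list=[68, 45, 4, 8, 2, 9] cursor@68
After 6 (next): list=[68, 45, 4, 8, 2, 9] cursor@45

Answer: 4 68 68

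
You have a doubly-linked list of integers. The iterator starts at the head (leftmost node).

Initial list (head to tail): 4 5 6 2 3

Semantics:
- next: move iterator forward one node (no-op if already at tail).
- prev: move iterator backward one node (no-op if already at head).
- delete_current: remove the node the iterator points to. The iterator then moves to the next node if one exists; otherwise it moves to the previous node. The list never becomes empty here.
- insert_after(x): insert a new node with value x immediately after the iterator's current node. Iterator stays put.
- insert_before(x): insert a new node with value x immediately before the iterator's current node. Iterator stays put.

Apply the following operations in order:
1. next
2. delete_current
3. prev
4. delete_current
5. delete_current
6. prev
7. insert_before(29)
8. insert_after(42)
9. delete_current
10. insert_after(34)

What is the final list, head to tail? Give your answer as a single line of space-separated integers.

After 1 (next): list=[4, 5, 6, 2, 3] cursor@5
After 2 (delete_current): list=[4, 6, 2, 3] cursor@6
After 3 (prev): list=[4, 6, 2, 3] cursor@4
After 4 (delete_current): list=[6, 2, 3] cursor@6
After 5 (delete_current): list=[2, 3] cursor@2
After 6 (prev): list=[2, 3] cursor@2
After 7 (insert_before(29)): list=[29, 2, 3] cursor@2
After 8 (insert_after(42)): list=[29, 2, 42, 3] cursor@2
After 9 (delete_current): list=[29, 42, 3] cursor@42
After 10 (insert_after(34)): list=[29, 42, 34, 3] cursor@42

Answer: 29 42 34 3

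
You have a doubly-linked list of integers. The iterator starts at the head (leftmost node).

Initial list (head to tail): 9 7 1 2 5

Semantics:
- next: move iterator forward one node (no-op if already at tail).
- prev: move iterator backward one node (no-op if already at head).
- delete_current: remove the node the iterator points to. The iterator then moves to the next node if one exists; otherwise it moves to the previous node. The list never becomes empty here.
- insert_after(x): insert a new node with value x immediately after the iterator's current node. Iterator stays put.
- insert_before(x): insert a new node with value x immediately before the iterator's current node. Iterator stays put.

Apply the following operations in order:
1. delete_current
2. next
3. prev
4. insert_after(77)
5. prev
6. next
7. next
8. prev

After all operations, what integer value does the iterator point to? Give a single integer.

After 1 (delete_current): list=[7, 1, 2, 5] cursor@7
After 2 (next): list=[7, 1, 2, 5] cursor@1
After 3 (prev): list=[7, 1, 2, 5] cursor@7
After 4 (insert_after(77)): list=[7, 77, 1, 2, 5] cursor@7
After 5 (prev): list=[7, 77, 1, 2, 5] cursor@7
After 6 (next): list=[7, 77, 1, 2, 5] cursor@77
After 7 (next): list=[7, 77, 1, 2, 5] cursor@1
After 8 (prev): list=[7, 77, 1, 2, 5] cursor@77

Answer: 77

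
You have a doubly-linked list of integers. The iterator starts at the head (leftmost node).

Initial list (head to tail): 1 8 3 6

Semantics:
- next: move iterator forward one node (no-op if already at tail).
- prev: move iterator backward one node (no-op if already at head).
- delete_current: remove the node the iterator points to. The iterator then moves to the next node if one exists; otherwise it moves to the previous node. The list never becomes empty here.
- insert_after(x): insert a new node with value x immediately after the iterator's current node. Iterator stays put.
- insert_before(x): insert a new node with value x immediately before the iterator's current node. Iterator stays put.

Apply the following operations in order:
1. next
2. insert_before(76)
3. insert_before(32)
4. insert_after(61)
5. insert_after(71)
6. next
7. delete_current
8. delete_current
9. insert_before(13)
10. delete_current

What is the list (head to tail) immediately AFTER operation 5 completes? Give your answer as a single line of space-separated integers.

After 1 (next): list=[1, 8, 3, 6] cursor@8
After 2 (insert_before(76)): list=[1, 76, 8, 3, 6] cursor@8
After 3 (insert_before(32)): list=[1, 76, 32, 8, 3, 6] cursor@8
After 4 (insert_after(61)): list=[1, 76, 32, 8, 61, 3, 6] cursor@8
After 5 (insert_after(71)): list=[1, 76, 32, 8, 71, 61, 3, 6] cursor@8

Answer: 1 76 32 8 71 61 3 6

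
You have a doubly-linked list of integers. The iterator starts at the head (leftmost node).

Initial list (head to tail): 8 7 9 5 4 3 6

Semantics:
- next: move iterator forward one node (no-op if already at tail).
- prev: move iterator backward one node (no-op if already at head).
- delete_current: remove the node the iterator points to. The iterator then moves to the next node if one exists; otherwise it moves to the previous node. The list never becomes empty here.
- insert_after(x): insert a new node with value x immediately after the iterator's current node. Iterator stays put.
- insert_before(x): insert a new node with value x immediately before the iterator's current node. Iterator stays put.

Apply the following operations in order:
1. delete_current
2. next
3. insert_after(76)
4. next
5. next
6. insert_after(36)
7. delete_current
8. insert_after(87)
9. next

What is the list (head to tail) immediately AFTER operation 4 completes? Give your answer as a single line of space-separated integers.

After 1 (delete_current): list=[7, 9, 5, 4, 3, 6] cursor@7
After 2 (next): list=[7, 9, 5, 4, 3, 6] cursor@9
After 3 (insert_after(76)): list=[7, 9, 76, 5, 4, 3, 6] cursor@9
After 4 (next): list=[7, 9, 76, 5, 4, 3, 6] cursor@76

Answer: 7 9 76 5 4 3 6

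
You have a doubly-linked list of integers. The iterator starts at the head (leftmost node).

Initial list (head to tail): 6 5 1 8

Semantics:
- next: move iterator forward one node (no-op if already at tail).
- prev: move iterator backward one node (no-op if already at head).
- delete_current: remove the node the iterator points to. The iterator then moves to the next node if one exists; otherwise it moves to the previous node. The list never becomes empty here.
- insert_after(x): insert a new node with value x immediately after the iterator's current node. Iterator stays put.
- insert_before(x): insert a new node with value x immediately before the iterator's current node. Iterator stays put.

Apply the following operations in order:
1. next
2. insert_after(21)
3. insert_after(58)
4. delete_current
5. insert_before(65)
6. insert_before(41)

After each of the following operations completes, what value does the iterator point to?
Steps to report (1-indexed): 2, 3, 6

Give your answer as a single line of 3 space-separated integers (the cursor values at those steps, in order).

After 1 (next): list=[6, 5, 1, 8] cursor@5
After 2 (insert_after(21)): list=[6, 5, 21, 1, 8] cursor@5
After 3 (insert_after(58)): list=[6, 5, 58, 21, 1, 8] cursor@5
After 4 (delete_current): list=[6, 58, 21, 1, 8] cursor@58
After 5 (insert_before(65)): list=[6, 65, 58, 21, 1, 8] cursor@58
After 6 (insert_before(41)): list=[6, 65, 41, 58, 21, 1, 8] cursor@58

Answer: 5 5 58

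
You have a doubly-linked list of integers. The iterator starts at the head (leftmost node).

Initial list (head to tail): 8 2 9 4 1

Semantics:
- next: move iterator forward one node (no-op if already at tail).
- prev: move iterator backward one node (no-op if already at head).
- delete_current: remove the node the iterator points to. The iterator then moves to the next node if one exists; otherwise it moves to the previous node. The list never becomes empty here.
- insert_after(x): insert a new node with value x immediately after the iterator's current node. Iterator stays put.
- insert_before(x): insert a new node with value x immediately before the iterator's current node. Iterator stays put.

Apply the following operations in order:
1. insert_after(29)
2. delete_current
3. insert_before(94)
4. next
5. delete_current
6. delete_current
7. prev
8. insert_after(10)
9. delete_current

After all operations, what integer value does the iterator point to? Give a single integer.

After 1 (insert_after(29)): list=[8, 29, 2, 9, 4, 1] cursor@8
After 2 (delete_current): list=[29, 2, 9, 4, 1] cursor@29
After 3 (insert_before(94)): list=[94, 29, 2, 9, 4, 1] cursor@29
After 4 (next): list=[94, 29, 2, 9, 4, 1] cursor@2
After 5 (delete_current): list=[94, 29, 9, 4, 1] cursor@9
After 6 (delete_current): list=[94, 29, 4, 1] cursor@4
After 7 (prev): list=[94, 29, 4, 1] cursor@29
After 8 (insert_after(10)): list=[94, 29, 10, 4, 1] cursor@29
After 9 (delete_current): list=[94, 10, 4, 1] cursor@10

Answer: 10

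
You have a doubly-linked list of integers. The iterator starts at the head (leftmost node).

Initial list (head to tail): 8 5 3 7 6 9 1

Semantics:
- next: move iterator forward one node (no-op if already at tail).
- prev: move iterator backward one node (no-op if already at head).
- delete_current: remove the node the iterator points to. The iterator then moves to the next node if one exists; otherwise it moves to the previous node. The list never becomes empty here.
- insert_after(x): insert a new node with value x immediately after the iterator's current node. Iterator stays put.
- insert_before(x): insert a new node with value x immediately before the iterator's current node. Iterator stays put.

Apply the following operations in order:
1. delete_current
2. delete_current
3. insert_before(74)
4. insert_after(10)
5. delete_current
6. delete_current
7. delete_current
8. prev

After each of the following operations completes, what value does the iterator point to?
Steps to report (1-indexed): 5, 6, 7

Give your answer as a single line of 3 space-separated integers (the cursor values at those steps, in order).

After 1 (delete_current): list=[5, 3, 7, 6, 9, 1] cursor@5
After 2 (delete_current): list=[3, 7, 6, 9, 1] cursor@3
After 3 (insert_before(74)): list=[74, 3, 7, 6, 9, 1] cursor@3
After 4 (insert_after(10)): list=[74, 3, 10, 7, 6, 9, 1] cursor@3
After 5 (delete_current): list=[74, 10, 7, 6, 9, 1] cursor@10
After 6 (delete_current): list=[74, 7, 6, 9, 1] cursor@7
After 7 (delete_current): list=[74, 6, 9, 1] cursor@6
After 8 (prev): list=[74, 6, 9, 1] cursor@74

Answer: 10 7 6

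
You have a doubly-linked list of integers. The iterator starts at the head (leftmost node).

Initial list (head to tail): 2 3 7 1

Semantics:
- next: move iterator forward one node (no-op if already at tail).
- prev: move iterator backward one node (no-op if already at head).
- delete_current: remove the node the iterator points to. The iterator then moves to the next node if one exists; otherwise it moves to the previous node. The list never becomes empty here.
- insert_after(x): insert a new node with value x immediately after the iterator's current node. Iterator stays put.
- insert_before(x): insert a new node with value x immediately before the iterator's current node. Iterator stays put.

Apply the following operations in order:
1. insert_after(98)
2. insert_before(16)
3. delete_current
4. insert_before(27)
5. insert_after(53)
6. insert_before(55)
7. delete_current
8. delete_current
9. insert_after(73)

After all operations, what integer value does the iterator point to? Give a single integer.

Answer: 3

Derivation:
After 1 (insert_after(98)): list=[2, 98, 3, 7, 1] cursor@2
After 2 (insert_before(16)): list=[16, 2, 98, 3, 7, 1] cursor@2
After 3 (delete_current): list=[16, 98, 3, 7, 1] cursor@98
After 4 (insert_before(27)): list=[16, 27, 98, 3, 7, 1] cursor@98
After 5 (insert_after(53)): list=[16, 27, 98, 53, 3, 7, 1] cursor@98
After 6 (insert_before(55)): list=[16, 27, 55, 98, 53, 3, 7, 1] cursor@98
After 7 (delete_current): list=[16, 27, 55, 53, 3, 7, 1] cursor@53
After 8 (delete_current): list=[16, 27, 55, 3, 7, 1] cursor@3
After 9 (insert_after(73)): list=[16, 27, 55, 3, 73, 7, 1] cursor@3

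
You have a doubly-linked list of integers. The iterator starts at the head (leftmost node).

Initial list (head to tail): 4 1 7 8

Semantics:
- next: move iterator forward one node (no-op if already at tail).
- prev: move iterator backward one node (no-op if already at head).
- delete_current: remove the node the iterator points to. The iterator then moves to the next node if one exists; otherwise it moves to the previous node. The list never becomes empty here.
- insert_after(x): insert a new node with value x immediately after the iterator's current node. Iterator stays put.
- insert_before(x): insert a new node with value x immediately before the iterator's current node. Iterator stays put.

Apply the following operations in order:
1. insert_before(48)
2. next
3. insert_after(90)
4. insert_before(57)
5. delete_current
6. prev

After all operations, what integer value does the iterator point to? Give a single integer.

After 1 (insert_before(48)): list=[48, 4, 1, 7, 8] cursor@4
After 2 (next): list=[48, 4, 1, 7, 8] cursor@1
After 3 (insert_after(90)): list=[48, 4, 1, 90, 7, 8] cursor@1
After 4 (insert_before(57)): list=[48, 4, 57, 1, 90, 7, 8] cursor@1
After 5 (delete_current): list=[48, 4, 57, 90, 7, 8] cursor@90
After 6 (prev): list=[48, 4, 57, 90, 7, 8] cursor@57

Answer: 57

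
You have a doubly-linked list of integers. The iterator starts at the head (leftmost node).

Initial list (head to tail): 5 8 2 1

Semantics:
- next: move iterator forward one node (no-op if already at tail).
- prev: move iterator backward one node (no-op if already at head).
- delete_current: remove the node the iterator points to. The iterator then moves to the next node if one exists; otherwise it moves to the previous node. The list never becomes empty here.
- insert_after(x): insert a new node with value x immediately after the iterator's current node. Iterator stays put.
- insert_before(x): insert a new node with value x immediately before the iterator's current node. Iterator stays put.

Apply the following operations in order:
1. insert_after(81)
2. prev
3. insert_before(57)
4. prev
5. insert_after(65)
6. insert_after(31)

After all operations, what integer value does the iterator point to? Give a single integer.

Answer: 57

Derivation:
After 1 (insert_after(81)): list=[5, 81, 8, 2, 1] cursor@5
After 2 (prev): list=[5, 81, 8, 2, 1] cursor@5
After 3 (insert_before(57)): list=[57, 5, 81, 8, 2, 1] cursor@5
After 4 (prev): list=[57, 5, 81, 8, 2, 1] cursor@57
After 5 (insert_after(65)): list=[57, 65, 5, 81, 8, 2, 1] cursor@57
After 6 (insert_after(31)): list=[57, 31, 65, 5, 81, 8, 2, 1] cursor@57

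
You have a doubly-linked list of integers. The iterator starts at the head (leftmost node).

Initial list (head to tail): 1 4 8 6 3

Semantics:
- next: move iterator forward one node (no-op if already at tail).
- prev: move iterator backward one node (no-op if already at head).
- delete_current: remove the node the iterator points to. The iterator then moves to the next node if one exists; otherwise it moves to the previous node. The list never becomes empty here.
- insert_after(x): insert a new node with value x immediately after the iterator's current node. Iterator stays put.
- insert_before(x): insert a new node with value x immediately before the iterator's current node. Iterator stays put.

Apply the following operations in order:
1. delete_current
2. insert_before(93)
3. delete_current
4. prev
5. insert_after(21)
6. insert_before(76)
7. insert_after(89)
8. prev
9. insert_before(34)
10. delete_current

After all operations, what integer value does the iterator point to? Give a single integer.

Answer: 93

Derivation:
After 1 (delete_current): list=[4, 8, 6, 3] cursor@4
After 2 (insert_before(93)): list=[93, 4, 8, 6, 3] cursor@4
After 3 (delete_current): list=[93, 8, 6, 3] cursor@8
After 4 (prev): list=[93, 8, 6, 3] cursor@93
After 5 (insert_after(21)): list=[93, 21, 8, 6, 3] cursor@93
After 6 (insert_before(76)): list=[76, 93, 21, 8, 6, 3] cursor@93
After 7 (insert_after(89)): list=[76, 93, 89, 21, 8, 6, 3] cursor@93
After 8 (prev): list=[76, 93, 89, 21, 8, 6, 3] cursor@76
After 9 (insert_before(34)): list=[34, 76, 93, 89, 21, 8, 6, 3] cursor@76
After 10 (delete_current): list=[34, 93, 89, 21, 8, 6, 3] cursor@93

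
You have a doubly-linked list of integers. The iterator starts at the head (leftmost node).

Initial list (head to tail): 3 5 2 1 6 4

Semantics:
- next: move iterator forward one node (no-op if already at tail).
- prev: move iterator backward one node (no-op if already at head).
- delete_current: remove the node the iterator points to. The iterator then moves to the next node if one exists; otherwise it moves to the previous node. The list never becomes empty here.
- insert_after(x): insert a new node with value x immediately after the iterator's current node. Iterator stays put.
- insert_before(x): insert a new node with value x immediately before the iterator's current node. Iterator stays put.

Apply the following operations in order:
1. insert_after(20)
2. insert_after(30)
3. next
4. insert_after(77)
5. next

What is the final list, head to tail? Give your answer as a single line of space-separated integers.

Answer: 3 30 77 20 5 2 1 6 4

Derivation:
After 1 (insert_after(20)): list=[3, 20, 5, 2, 1, 6, 4] cursor@3
After 2 (insert_after(30)): list=[3, 30, 20, 5, 2, 1, 6, 4] cursor@3
After 3 (next): list=[3, 30, 20, 5, 2, 1, 6, 4] cursor@30
After 4 (insert_after(77)): list=[3, 30, 77, 20, 5, 2, 1, 6, 4] cursor@30
After 5 (next): list=[3, 30, 77, 20, 5, 2, 1, 6, 4] cursor@77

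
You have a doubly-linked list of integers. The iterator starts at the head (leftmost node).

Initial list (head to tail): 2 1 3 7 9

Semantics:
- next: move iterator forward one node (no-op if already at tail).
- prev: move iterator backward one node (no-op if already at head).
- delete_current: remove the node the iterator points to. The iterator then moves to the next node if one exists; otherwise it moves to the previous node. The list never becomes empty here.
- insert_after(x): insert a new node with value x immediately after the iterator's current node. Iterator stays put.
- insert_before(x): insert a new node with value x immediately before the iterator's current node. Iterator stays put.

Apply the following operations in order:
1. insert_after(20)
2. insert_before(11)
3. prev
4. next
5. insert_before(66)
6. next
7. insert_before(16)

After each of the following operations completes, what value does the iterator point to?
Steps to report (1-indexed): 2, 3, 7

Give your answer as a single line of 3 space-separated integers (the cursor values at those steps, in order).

After 1 (insert_after(20)): list=[2, 20, 1, 3, 7, 9] cursor@2
After 2 (insert_before(11)): list=[11, 2, 20, 1, 3, 7, 9] cursor@2
After 3 (prev): list=[11, 2, 20, 1, 3, 7, 9] cursor@11
After 4 (next): list=[11, 2, 20, 1, 3, 7, 9] cursor@2
After 5 (insert_before(66)): list=[11, 66, 2, 20, 1, 3, 7, 9] cursor@2
After 6 (next): list=[11, 66, 2, 20, 1, 3, 7, 9] cursor@20
After 7 (insert_before(16)): list=[11, 66, 2, 16, 20, 1, 3, 7, 9] cursor@20

Answer: 2 11 20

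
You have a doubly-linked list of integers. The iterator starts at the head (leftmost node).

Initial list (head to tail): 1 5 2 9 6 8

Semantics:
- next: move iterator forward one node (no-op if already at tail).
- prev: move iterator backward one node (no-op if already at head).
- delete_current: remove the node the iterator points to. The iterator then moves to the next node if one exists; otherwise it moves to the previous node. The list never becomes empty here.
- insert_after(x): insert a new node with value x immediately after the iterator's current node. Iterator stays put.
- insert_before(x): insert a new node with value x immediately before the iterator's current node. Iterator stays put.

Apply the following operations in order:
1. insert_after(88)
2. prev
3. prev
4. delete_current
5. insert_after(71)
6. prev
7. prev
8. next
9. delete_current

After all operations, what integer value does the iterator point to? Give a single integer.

Answer: 5

Derivation:
After 1 (insert_after(88)): list=[1, 88, 5, 2, 9, 6, 8] cursor@1
After 2 (prev): list=[1, 88, 5, 2, 9, 6, 8] cursor@1
After 3 (prev): list=[1, 88, 5, 2, 9, 6, 8] cursor@1
After 4 (delete_current): list=[88, 5, 2, 9, 6, 8] cursor@88
After 5 (insert_after(71)): list=[88, 71, 5, 2, 9, 6, 8] cursor@88
After 6 (prev): list=[88, 71, 5, 2, 9, 6, 8] cursor@88
After 7 (prev): list=[88, 71, 5, 2, 9, 6, 8] cursor@88
After 8 (next): list=[88, 71, 5, 2, 9, 6, 8] cursor@71
After 9 (delete_current): list=[88, 5, 2, 9, 6, 8] cursor@5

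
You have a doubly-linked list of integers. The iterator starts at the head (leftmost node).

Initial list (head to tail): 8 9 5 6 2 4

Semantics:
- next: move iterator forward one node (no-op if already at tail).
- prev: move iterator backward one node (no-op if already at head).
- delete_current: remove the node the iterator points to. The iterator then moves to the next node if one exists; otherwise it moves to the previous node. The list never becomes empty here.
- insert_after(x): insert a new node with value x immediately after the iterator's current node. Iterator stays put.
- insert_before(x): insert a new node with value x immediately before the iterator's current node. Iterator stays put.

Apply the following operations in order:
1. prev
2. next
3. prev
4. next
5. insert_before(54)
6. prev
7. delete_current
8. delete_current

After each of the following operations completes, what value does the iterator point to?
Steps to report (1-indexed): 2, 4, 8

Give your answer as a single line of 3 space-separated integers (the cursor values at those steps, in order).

After 1 (prev): list=[8, 9, 5, 6, 2, 4] cursor@8
After 2 (next): list=[8, 9, 5, 6, 2, 4] cursor@9
After 3 (prev): list=[8, 9, 5, 6, 2, 4] cursor@8
After 4 (next): list=[8, 9, 5, 6, 2, 4] cursor@9
After 5 (insert_before(54)): list=[8, 54, 9, 5, 6, 2, 4] cursor@9
After 6 (prev): list=[8, 54, 9, 5, 6, 2, 4] cursor@54
After 7 (delete_current): list=[8, 9, 5, 6, 2, 4] cursor@9
After 8 (delete_current): list=[8, 5, 6, 2, 4] cursor@5

Answer: 9 9 5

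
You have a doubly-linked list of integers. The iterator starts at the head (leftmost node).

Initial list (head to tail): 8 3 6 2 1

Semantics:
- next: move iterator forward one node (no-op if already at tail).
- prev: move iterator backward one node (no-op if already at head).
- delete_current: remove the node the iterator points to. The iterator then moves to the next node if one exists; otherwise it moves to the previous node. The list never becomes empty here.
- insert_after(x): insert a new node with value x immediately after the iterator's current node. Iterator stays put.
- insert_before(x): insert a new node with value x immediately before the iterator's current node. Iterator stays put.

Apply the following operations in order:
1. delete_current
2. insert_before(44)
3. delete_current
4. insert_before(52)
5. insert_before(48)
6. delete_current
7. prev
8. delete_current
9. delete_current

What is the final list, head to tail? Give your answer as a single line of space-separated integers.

After 1 (delete_current): list=[3, 6, 2, 1] cursor@3
After 2 (insert_before(44)): list=[44, 3, 6, 2, 1] cursor@3
After 3 (delete_current): list=[44, 6, 2, 1] cursor@6
After 4 (insert_before(52)): list=[44, 52, 6, 2, 1] cursor@6
After 5 (insert_before(48)): list=[44, 52, 48, 6, 2, 1] cursor@6
After 6 (delete_current): list=[44, 52, 48, 2, 1] cursor@2
After 7 (prev): list=[44, 52, 48, 2, 1] cursor@48
After 8 (delete_current): list=[44, 52, 2, 1] cursor@2
After 9 (delete_current): list=[44, 52, 1] cursor@1

Answer: 44 52 1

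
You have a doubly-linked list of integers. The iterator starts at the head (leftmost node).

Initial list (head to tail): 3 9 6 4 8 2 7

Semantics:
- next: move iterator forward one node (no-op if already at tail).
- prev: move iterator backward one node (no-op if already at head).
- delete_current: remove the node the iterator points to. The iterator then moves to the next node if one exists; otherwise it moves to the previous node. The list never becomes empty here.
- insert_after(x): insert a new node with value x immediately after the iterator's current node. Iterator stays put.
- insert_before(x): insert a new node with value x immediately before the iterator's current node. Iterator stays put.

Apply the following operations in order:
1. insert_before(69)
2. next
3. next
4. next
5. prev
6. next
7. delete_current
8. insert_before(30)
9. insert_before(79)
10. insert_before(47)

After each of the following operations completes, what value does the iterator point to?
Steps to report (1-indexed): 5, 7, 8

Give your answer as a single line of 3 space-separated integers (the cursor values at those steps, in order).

Answer: 6 8 8

Derivation:
After 1 (insert_before(69)): list=[69, 3, 9, 6, 4, 8, 2, 7] cursor@3
After 2 (next): list=[69, 3, 9, 6, 4, 8, 2, 7] cursor@9
After 3 (next): list=[69, 3, 9, 6, 4, 8, 2, 7] cursor@6
After 4 (next): list=[69, 3, 9, 6, 4, 8, 2, 7] cursor@4
After 5 (prev): list=[69, 3, 9, 6, 4, 8, 2, 7] cursor@6
After 6 (next): list=[69, 3, 9, 6, 4, 8, 2, 7] cursor@4
After 7 (delete_current): list=[69, 3, 9, 6, 8, 2, 7] cursor@8
After 8 (insert_before(30)): list=[69, 3, 9, 6, 30, 8, 2, 7] cursor@8
After 9 (insert_before(79)): list=[69, 3, 9, 6, 30, 79, 8, 2, 7] cursor@8
After 10 (insert_before(47)): list=[69, 3, 9, 6, 30, 79, 47, 8, 2, 7] cursor@8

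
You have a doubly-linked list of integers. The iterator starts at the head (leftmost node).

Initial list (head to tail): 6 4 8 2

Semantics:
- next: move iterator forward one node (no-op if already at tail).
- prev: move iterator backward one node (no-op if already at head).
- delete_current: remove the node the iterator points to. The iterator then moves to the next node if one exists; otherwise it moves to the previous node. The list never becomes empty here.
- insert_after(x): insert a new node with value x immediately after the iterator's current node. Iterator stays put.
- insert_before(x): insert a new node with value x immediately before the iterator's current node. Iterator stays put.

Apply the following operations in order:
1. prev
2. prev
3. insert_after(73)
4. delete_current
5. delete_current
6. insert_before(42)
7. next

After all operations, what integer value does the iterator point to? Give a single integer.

Answer: 8

Derivation:
After 1 (prev): list=[6, 4, 8, 2] cursor@6
After 2 (prev): list=[6, 4, 8, 2] cursor@6
After 3 (insert_after(73)): list=[6, 73, 4, 8, 2] cursor@6
After 4 (delete_current): list=[73, 4, 8, 2] cursor@73
After 5 (delete_current): list=[4, 8, 2] cursor@4
After 6 (insert_before(42)): list=[42, 4, 8, 2] cursor@4
After 7 (next): list=[42, 4, 8, 2] cursor@8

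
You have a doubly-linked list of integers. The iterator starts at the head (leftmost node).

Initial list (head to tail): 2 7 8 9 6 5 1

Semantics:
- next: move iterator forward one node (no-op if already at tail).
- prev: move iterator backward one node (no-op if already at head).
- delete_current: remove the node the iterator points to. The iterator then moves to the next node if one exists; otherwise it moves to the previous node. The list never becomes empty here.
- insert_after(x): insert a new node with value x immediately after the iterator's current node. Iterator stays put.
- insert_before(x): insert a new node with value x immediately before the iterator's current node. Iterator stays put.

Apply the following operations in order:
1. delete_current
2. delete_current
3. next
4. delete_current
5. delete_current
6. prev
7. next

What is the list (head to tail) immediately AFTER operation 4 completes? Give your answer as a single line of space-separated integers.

After 1 (delete_current): list=[7, 8, 9, 6, 5, 1] cursor@7
After 2 (delete_current): list=[8, 9, 6, 5, 1] cursor@8
After 3 (next): list=[8, 9, 6, 5, 1] cursor@9
After 4 (delete_current): list=[8, 6, 5, 1] cursor@6

Answer: 8 6 5 1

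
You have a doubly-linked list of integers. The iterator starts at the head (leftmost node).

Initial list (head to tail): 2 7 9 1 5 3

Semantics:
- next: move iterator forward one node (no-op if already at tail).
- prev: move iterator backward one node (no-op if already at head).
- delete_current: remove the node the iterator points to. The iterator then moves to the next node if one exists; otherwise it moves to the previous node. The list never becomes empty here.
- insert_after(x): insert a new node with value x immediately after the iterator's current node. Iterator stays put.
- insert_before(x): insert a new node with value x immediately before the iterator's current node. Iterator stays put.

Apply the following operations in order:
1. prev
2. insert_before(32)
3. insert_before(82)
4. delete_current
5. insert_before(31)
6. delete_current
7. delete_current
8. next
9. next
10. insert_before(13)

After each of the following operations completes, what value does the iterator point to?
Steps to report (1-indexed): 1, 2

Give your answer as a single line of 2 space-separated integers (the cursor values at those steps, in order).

Answer: 2 2

Derivation:
After 1 (prev): list=[2, 7, 9, 1, 5, 3] cursor@2
After 2 (insert_before(32)): list=[32, 2, 7, 9, 1, 5, 3] cursor@2
After 3 (insert_before(82)): list=[32, 82, 2, 7, 9, 1, 5, 3] cursor@2
After 4 (delete_current): list=[32, 82, 7, 9, 1, 5, 3] cursor@7
After 5 (insert_before(31)): list=[32, 82, 31, 7, 9, 1, 5, 3] cursor@7
After 6 (delete_current): list=[32, 82, 31, 9, 1, 5, 3] cursor@9
After 7 (delete_current): list=[32, 82, 31, 1, 5, 3] cursor@1
After 8 (next): list=[32, 82, 31, 1, 5, 3] cursor@5
After 9 (next): list=[32, 82, 31, 1, 5, 3] cursor@3
After 10 (insert_before(13)): list=[32, 82, 31, 1, 5, 13, 3] cursor@3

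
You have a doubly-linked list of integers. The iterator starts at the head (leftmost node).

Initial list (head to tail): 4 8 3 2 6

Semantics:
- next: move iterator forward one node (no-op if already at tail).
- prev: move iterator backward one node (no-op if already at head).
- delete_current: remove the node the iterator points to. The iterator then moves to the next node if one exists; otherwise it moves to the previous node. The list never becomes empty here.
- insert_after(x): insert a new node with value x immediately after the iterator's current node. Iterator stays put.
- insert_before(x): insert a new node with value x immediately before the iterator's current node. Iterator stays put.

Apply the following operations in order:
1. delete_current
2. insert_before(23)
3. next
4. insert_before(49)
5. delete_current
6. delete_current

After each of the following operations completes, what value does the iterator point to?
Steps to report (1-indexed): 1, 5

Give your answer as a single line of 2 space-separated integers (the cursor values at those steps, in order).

Answer: 8 2

Derivation:
After 1 (delete_current): list=[8, 3, 2, 6] cursor@8
After 2 (insert_before(23)): list=[23, 8, 3, 2, 6] cursor@8
After 3 (next): list=[23, 8, 3, 2, 6] cursor@3
After 4 (insert_before(49)): list=[23, 8, 49, 3, 2, 6] cursor@3
After 5 (delete_current): list=[23, 8, 49, 2, 6] cursor@2
After 6 (delete_current): list=[23, 8, 49, 6] cursor@6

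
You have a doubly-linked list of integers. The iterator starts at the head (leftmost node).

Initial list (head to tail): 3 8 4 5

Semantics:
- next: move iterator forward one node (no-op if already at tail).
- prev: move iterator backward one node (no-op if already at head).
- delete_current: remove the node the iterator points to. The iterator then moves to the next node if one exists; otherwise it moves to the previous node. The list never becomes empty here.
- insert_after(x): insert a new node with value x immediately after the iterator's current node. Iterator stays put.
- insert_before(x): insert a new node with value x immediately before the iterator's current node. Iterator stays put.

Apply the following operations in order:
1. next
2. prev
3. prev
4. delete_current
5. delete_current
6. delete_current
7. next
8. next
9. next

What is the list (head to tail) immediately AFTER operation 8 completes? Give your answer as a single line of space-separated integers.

After 1 (next): list=[3, 8, 4, 5] cursor@8
After 2 (prev): list=[3, 8, 4, 5] cursor@3
After 3 (prev): list=[3, 8, 4, 5] cursor@3
After 4 (delete_current): list=[8, 4, 5] cursor@8
After 5 (delete_current): list=[4, 5] cursor@4
After 6 (delete_current): list=[5] cursor@5
After 7 (next): list=[5] cursor@5
After 8 (next): list=[5] cursor@5

Answer: 5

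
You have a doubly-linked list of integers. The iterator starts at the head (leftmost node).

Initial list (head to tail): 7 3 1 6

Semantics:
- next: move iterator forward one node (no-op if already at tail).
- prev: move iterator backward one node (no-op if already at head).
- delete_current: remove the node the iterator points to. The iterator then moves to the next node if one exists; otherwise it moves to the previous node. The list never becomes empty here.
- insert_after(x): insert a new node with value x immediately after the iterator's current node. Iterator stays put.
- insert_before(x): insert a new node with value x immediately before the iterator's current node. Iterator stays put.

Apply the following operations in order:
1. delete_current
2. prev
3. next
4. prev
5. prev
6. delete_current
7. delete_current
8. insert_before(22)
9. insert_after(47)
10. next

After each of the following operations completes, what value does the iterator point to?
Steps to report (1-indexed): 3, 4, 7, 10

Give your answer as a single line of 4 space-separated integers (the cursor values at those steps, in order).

Answer: 1 3 6 47

Derivation:
After 1 (delete_current): list=[3, 1, 6] cursor@3
After 2 (prev): list=[3, 1, 6] cursor@3
After 3 (next): list=[3, 1, 6] cursor@1
After 4 (prev): list=[3, 1, 6] cursor@3
After 5 (prev): list=[3, 1, 6] cursor@3
After 6 (delete_current): list=[1, 6] cursor@1
After 7 (delete_current): list=[6] cursor@6
After 8 (insert_before(22)): list=[22, 6] cursor@6
After 9 (insert_after(47)): list=[22, 6, 47] cursor@6
After 10 (next): list=[22, 6, 47] cursor@47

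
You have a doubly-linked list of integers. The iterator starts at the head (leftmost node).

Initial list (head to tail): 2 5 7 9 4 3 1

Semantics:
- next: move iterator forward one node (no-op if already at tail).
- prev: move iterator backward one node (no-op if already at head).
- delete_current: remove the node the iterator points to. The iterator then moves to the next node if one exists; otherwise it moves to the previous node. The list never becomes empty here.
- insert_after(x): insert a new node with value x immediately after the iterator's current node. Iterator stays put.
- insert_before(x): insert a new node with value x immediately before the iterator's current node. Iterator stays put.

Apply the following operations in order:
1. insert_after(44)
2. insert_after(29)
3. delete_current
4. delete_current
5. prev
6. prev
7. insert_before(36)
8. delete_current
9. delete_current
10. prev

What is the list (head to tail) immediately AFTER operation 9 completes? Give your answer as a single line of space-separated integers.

After 1 (insert_after(44)): list=[2, 44, 5, 7, 9, 4, 3, 1] cursor@2
After 2 (insert_after(29)): list=[2, 29, 44, 5, 7, 9, 4, 3, 1] cursor@2
After 3 (delete_current): list=[29, 44, 5, 7, 9, 4, 3, 1] cursor@29
After 4 (delete_current): list=[44, 5, 7, 9, 4, 3, 1] cursor@44
After 5 (prev): list=[44, 5, 7, 9, 4, 3, 1] cursor@44
After 6 (prev): list=[44, 5, 7, 9, 4, 3, 1] cursor@44
After 7 (insert_before(36)): list=[36, 44, 5, 7, 9, 4, 3, 1] cursor@44
After 8 (delete_current): list=[36, 5, 7, 9, 4, 3, 1] cursor@5
After 9 (delete_current): list=[36, 7, 9, 4, 3, 1] cursor@7

Answer: 36 7 9 4 3 1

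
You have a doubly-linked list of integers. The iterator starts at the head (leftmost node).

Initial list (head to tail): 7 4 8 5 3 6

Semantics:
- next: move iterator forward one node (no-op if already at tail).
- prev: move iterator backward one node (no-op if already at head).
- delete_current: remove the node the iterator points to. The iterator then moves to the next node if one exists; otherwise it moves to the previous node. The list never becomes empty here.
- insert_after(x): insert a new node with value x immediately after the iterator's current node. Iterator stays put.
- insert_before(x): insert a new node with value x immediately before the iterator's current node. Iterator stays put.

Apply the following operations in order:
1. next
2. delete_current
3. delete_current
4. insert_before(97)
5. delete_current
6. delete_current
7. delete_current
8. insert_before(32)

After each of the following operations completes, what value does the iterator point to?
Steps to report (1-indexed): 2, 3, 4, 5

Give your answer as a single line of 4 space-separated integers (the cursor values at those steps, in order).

After 1 (next): list=[7, 4, 8, 5, 3, 6] cursor@4
After 2 (delete_current): list=[7, 8, 5, 3, 6] cursor@8
After 3 (delete_current): list=[7, 5, 3, 6] cursor@5
After 4 (insert_before(97)): list=[7, 97, 5, 3, 6] cursor@5
After 5 (delete_current): list=[7, 97, 3, 6] cursor@3
After 6 (delete_current): list=[7, 97, 6] cursor@6
After 7 (delete_current): list=[7, 97] cursor@97
After 8 (insert_before(32)): list=[7, 32, 97] cursor@97

Answer: 8 5 5 3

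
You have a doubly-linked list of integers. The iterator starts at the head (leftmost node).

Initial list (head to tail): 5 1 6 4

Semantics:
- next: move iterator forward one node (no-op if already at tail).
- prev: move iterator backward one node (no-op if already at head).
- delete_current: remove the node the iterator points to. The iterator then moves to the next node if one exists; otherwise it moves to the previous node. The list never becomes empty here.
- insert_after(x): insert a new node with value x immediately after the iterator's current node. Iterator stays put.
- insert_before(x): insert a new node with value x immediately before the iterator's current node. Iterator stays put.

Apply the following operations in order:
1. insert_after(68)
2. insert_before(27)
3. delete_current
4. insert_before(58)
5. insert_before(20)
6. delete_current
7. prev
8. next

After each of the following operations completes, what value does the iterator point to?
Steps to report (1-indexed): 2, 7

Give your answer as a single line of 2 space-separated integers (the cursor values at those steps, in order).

After 1 (insert_after(68)): list=[5, 68, 1, 6, 4] cursor@5
After 2 (insert_before(27)): list=[27, 5, 68, 1, 6, 4] cursor@5
After 3 (delete_current): list=[27, 68, 1, 6, 4] cursor@68
After 4 (insert_before(58)): list=[27, 58, 68, 1, 6, 4] cursor@68
After 5 (insert_before(20)): list=[27, 58, 20, 68, 1, 6, 4] cursor@68
After 6 (delete_current): list=[27, 58, 20, 1, 6, 4] cursor@1
After 7 (prev): list=[27, 58, 20, 1, 6, 4] cursor@20
After 8 (next): list=[27, 58, 20, 1, 6, 4] cursor@1

Answer: 5 20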